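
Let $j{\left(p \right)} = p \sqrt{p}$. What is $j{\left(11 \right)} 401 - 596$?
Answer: $-596 + 4411 \sqrt{11} \approx 14034.0$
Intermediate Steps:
$j{\left(p \right)} = p^{\frac{3}{2}}$
$j{\left(11 \right)} 401 - 596 = 11^{\frac{3}{2}} \cdot 401 - 596 = 11 \sqrt{11} \cdot 401 - 596 = 4411 \sqrt{11} - 596 = -596 + 4411 \sqrt{11}$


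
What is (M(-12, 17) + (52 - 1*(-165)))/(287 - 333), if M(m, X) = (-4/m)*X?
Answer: -334/69 ≈ -4.8406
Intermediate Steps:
M(m, X) = -4*X/m
(M(-12, 17) + (52 - 1*(-165)))/(287 - 333) = (-4*17/(-12) + (52 - 1*(-165)))/(287 - 333) = (-4*17*(-1/12) + (52 + 165))/(-46) = (17/3 + 217)*(-1/46) = (668/3)*(-1/46) = -334/69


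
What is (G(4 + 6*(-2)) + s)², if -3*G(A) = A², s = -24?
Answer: 18496/9 ≈ 2055.1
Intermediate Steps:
G(A) = -A²/3
(G(4 + 6*(-2)) + s)² = (-(4 + 6*(-2))²/3 - 24)² = (-(4 - 12)²/3 - 24)² = (-⅓*(-8)² - 24)² = (-⅓*64 - 24)² = (-64/3 - 24)² = (-136/3)² = 18496/9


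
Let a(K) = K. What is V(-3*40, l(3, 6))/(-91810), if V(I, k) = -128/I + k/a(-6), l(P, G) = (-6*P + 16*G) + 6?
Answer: 97/688575 ≈ 0.00014087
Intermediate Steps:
l(P, G) = 6 - 6*P + 16*G
V(I, k) = -128/I - k/6 (V(I, k) = -128/I + k/(-6) = -128/I + k*(-1/6) = -128/I - k/6)
V(-3*40, l(3, 6))/(-91810) = (-128/((-3*40)) - (6 - 6*3 + 16*6)/6)/(-91810) = (-128/(-120) - (6 - 18 + 96)/6)*(-1/91810) = (-128*(-1/120) - 1/6*84)*(-1/91810) = (16/15 - 14)*(-1/91810) = -194/15*(-1/91810) = 97/688575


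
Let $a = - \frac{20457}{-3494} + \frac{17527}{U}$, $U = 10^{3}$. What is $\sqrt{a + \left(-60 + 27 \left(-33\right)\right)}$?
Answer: $\frac{i \sqrt{28310988077570}}{174700} \approx 30.457 i$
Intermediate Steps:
$U = 1000$
$a = \frac{40848169}{1747000}$ ($a = - \frac{20457}{-3494} + \frac{17527}{1000} = \left(-20457\right) \left(- \frac{1}{3494}\right) + 17527 \cdot \frac{1}{1000} = \frac{20457}{3494} + \frac{17527}{1000} = \frac{40848169}{1747000} \approx 23.382$)
$\sqrt{a + \left(-60 + 27 \left(-33\right)\right)} = \sqrt{\frac{40848169}{1747000} + \left(-60 + 27 \left(-33\right)\right)} = \sqrt{\frac{40848169}{1747000} - 951} = \sqrt{- \frac{1620548831}{1747000}} = \frac{i \sqrt{28310988077570}}{174700}$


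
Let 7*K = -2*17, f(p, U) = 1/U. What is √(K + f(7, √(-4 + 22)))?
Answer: √(-8568 + 294*√2)/42 ≈ 2.1498*I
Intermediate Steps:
K = -34/7 (K = (-2*17)/7 = (⅐)*(-34) = -34/7 ≈ -4.8571)
√(K + f(7, √(-4 + 22))) = √(-34/7 + 1/(√(-4 + 22))) = √(-34/7 + 1/(√18)) = √(-34/7 + 1/(3*√2)) = √(-34/7 + √2/6)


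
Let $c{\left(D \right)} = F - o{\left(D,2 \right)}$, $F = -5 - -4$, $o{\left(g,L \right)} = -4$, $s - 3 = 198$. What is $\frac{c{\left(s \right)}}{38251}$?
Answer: $\frac{3}{38251} \approx 7.8429 \cdot 10^{-5}$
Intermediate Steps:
$s = 201$ ($s = 3 + 198 = 201$)
$F = -1$ ($F = -5 + 4 = -1$)
$c{\left(D \right)} = 3$ ($c{\left(D \right)} = -1 - -4 = -1 + 4 = 3$)
$\frac{c{\left(s \right)}}{38251} = \frac{3}{38251}$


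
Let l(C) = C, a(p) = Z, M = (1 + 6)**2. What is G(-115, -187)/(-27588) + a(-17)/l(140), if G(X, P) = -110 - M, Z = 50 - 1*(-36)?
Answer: 199569/321860 ≈ 0.62005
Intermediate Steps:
Z = 86 (Z = 50 + 36 = 86)
M = 49 (M = 7**2 = 49)
a(p) = 86
G(X, P) = -159 (G(X, P) = -110 - 1*49 = -110 - 49 = -159)
G(-115, -187)/(-27588) + a(-17)/l(140) = -159/(-27588) + 86/140 = -159*(-1/27588) + 86*(1/140) = 53/9196 + 43/70 = 199569/321860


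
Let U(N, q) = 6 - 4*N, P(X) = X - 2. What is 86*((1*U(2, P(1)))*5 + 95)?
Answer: 7310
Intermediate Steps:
P(X) = -2 + X
86*((1*U(2, P(1)))*5 + 95) = 86*((1*(6 - 4*2))*5 + 95) = 86*((1*(6 - 8))*5 + 95) = 86*((1*(-2))*5 + 95) = 86*(-2*5 + 95) = 86*(-10 + 95) = 86*85 = 7310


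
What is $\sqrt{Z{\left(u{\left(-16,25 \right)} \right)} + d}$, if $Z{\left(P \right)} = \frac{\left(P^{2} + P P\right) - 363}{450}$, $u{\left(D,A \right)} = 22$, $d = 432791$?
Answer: $\frac{\sqrt{389513110}}{30} \approx 657.87$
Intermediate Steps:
$Z{\left(P \right)} = - \frac{121}{150} + \frac{P^{2}}{225}$ ($Z{\left(P \right)} = \left(\left(P^{2} + P^{2}\right) - 363\right) \frac{1}{450} = \left(2 P^{2} - 363\right) \frac{1}{450} = \left(-363 + 2 P^{2}\right) \frac{1}{450} = - \frac{121}{150} + \frac{P^{2}}{225}$)
$\sqrt{Z{\left(u{\left(-16,25 \right)} \right)} + d} = \sqrt{\left(- \frac{121}{150} + \frac{22^{2}}{225}\right) + 432791} = \sqrt{\left(- \frac{121}{150} + \frac{1}{225} \cdot 484\right) + 432791} = \sqrt{\left(- \frac{121}{150} + \frac{484}{225}\right) + 432791} = \sqrt{\frac{121}{90} + 432791} = \sqrt{\frac{38951311}{90}} = \frac{\sqrt{389513110}}{30}$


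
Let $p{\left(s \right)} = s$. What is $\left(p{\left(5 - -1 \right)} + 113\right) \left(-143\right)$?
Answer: $-17017$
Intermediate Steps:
$\left(p{\left(5 - -1 \right)} + 113\right) \left(-143\right) = \left(\left(5 - -1\right) + 113\right) \left(-143\right) = \left(\left(5 + 1\right) + 113\right) \left(-143\right) = \left(6 + 113\right) \left(-143\right) = 119 \left(-143\right) = -17017$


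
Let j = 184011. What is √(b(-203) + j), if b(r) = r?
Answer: 16*√718 ≈ 428.73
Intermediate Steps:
√(b(-203) + j) = √(-203 + 184011) = √183808 = 16*√718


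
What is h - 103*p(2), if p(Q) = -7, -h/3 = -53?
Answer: 880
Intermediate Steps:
h = 159 (h = -3*(-53) = 159)
h - 103*p(2) = 159 - 103*(-7) = 159 + 721 = 880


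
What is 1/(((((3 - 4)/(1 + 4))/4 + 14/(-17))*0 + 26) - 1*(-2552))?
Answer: 1/2578 ≈ 0.00038790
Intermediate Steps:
1/(((((3 - 4)/(1 + 4))/4 + 14/(-17))*0 + 26) - 1*(-2552)) = 1/(((-1/5*(1/4) + 14*(-1/17))*0 + 26) + 2552) = 1/(((-1*1/5*(1/4) - 14/17)*0 + 26) + 2552) = 1/(((-1/5*1/4 - 14/17)*0 + 26) + 2552) = 1/(((-1/20 - 14/17)*0 + 26) + 2552) = 1/((-297/340*0 + 26) + 2552) = 1/((0 + 26) + 2552) = 1/(26 + 2552) = 1/2578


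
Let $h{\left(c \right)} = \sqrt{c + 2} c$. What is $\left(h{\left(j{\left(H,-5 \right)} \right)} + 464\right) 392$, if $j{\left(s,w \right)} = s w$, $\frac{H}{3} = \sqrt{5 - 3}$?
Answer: $181888 - 5880 \sqrt{4 - 30 \sqrt{2}} \approx 1.8189 \cdot 10^{5} - 36450.0 i$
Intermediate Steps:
$H = 3 \sqrt{2}$ ($H = 3 \sqrt{5 - 3} = 3 \sqrt{2} \approx 4.2426$)
$h{\left(c \right)} = c \sqrt{2 + c}$ ($h{\left(c \right)} = \sqrt{2 + c} c = c \sqrt{2 + c}$)
$\left(h{\left(j{\left(H,-5 \right)} \right)} + 464\right) 392 = \left(3 \sqrt{2} \left(-5\right) \sqrt{2 + 3 \sqrt{2} \left(-5\right)} + 464\right) 392 = \left(- 15 \sqrt{2} \sqrt{2 - 15 \sqrt{2}} + 464\right) 392 = \left(464 - 15 \sqrt{2} \sqrt{2 - 15 \sqrt{2}}\right) 392 = 181888 - 5880 \sqrt{2} \sqrt{2 - 15 \sqrt{2}}$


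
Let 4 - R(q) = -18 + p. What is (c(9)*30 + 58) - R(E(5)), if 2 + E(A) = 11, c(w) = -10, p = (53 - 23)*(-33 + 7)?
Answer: -1044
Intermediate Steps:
p = -780 (p = 30*(-26) = -780)
E(A) = 9 (E(A) = -2 + 11 = 9)
R(q) = 802 (R(q) = 4 - (-18 - 780) = 4 - 1*(-798) = 4 + 798 = 802)
(c(9)*30 + 58) - R(E(5)) = (-10*30 + 58) - 1*802 = (-300 + 58) - 802 = -242 - 802 = -1044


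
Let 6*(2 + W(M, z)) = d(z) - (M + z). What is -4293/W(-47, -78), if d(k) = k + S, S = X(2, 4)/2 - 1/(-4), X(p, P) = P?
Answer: -103032/149 ≈ -691.49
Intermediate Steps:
S = 9/4 (S = 4/2 - 1/(-4) = 4*(1/2) - 1*(-1/4) = 2 + 1/4 = 9/4 ≈ 2.2500)
d(k) = 9/4 + k (d(k) = k + 9/4 = 9/4 + k)
W(M, z) = -13/8 - M/6 (W(M, z) = -2 + ((9/4 + z) - (M + z))/6 = -2 + ((9/4 + z) + (-M - z))/6 = -2 + (9/4 - M)/6 = -2 + (3/8 - M/6) = -13/8 - M/6)
-4293/W(-47, -78) = -4293/(-13/8 - 1/6*(-47)) = -4293/(-13/8 + 47/6) = -4293/149/24 = -4293*24/149 = -103032/149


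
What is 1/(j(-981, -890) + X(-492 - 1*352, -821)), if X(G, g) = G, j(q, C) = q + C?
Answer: -1/2715 ≈ -0.00036832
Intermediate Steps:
j(q, C) = C + q
1/(j(-981, -890) + X(-492 - 1*352, -821)) = 1/((-890 - 981) + (-492 - 1*352)) = 1/(-1871 + (-492 - 352)) = 1/(-1871 - 844) = 1/(-2715) = -1/2715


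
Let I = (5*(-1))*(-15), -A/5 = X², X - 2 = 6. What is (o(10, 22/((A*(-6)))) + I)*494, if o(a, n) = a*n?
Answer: 1781117/48 ≈ 37107.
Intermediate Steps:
X = 8 (X = 2 + 6 = 8)
A = -320 (A = -5*8² = -5*64 = -320)
I = 75 (I = -5*(-15) = 75)
(o(10, 22/((A*(-6)))) + I)*494 = (10*(22/((-320*(-6)))) + 75)*494 = (10*(22/1920) + 75)*494 = (10*(22*(1/1920)) + 75)*494 = (10*(11/960) + 75)*494 = (11/96 + 75)*494 = (7211/96)*494 = 1781117/48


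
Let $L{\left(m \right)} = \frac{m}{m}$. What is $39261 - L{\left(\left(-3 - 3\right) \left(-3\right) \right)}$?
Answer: $39260$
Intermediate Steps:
$L{\left(m \right)} = 1$
$39261 - L{\left(\left(-3 - 3\right) \left(-3\right) \right)} = 39261 - 1 = 39260$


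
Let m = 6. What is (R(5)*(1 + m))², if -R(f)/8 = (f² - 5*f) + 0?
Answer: 0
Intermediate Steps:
R(f) = -8*f² + 40*f (R(f) = -8*((f² - 5*f) + 0) = -8*(f² - 5*f) = -8*f² + 40*f)
(R(5)*(1 + m))² = ((8*5*(5 - 1*5))*(1 + 6))² = ((8*5*(5 - 5))*7)² = ((8*5*0)*7)² = (0*7)² = 0² = 0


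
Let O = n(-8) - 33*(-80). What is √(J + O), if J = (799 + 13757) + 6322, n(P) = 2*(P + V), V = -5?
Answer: 2*√5873 ≈ 153.27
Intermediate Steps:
n(P) = -10 + 2*P (n(P) = 2*(P - 5) = 2*(-5 + P) = -10 + 2*P)
J = 20878 (J = 14556 + 6322 = 20878)
O = 2614 (O = (-10 + 2*(-8)) - 33*(-80) = (-10 - 16) + 2640 = -26 + 2640 = 2614)
√(J + O) = √(20878 + 2614) = √23492 = 2*√5873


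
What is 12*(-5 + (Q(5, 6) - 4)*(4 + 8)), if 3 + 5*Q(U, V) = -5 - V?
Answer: -5196/5 ≈ -1039.2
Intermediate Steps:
Q(U, V) = -8/5 - V/5 (Q(U, V) = -⅗ + (-5 - V)/5 = -⅗ + (-1 - V/5) = -8/5 - V/5)
12*(-5 + (Q(5, 6) - 4)*(4 + 8)) = 12*(-5 + ((-8/5 - ⅕*6) - 4)*(4 + 8)) = 12*(-5 + ((-8/5 - 6/5) - 4)*12) = 12*(-5 + (-14/5 - 4)*12) = 12*(-5 - 34/5*12) = 12*(-5 - 408/5) = 12*(-433/5) = -5196/5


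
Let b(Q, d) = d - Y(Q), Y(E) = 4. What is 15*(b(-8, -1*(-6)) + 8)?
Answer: 150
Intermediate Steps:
b(Q, d) = -4 + d (b(Q, d) = d - 1*4 = d - 4 = -4 + d)
15*(b(-8, -1*(-6)) + 8) = 15*((-4 - 1*(-6)) + 8) = 15*((-4 + 6) + 8) = 15*(2 + 8) = 15*10 = 150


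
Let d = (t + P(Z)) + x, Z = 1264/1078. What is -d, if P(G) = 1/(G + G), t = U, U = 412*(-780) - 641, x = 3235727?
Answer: -3682950203/1264 ≈ -2.9137e+6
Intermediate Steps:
U = -322001 (U = -321360 - 641 = -322001)
t = -322001
Z = 632/539 (Z = 1264*(1/1078) = 632/539 ≈ 1.1725)
P(G) = 1/(2*G)
d = 3682950203/1264 (d = (-322001 + 1/(2*(632/539))) + 3235727 = (-322001 + (½)*(539/632)) + 3235727 = (-322001 + 539/1264) + 3235727 = -407008725/1264 + 3235727 = 3682950203/1264 ≈ 2.9137e+6)
-d = -1*3682950203/1264 = -3682950203/1264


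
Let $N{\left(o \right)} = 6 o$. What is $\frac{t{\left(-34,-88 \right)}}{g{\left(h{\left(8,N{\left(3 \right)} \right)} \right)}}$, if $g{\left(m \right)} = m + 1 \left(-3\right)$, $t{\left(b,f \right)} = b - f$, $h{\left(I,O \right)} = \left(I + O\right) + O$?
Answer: $\frac{54}{41} \approx 1.3171$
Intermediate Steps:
$h{\left(I,O \right)} = I + 2 O$
$g{\left(m \right)} = -3 + m$ ($g{\left(m \right)} = m - 3 = -3 + m$)
$\frac{t{\left(-34,-88 \right)}}{g{\left(h{\left(8,N{\left(3 \right)} \right)} \right)}} = \frac{-34 - -88}{-3 + \left(8 + 2 \cdot 6 \cdot 3\right)} = \frac{-34 + 88}{-3 + \left(8 + 2 \cdot 18\right)} = \frac{54}{-3 + \left(8 + 36\right)} = \frac{54}{-3 + 44} = \frac{54}{41}$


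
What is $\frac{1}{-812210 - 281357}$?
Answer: $- \frac{1}{1093567} \approx -9.1444 \cdot 10^{-7}$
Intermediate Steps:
$\frac{1}{-812210 - 281357} = \frac{1}{-1093567} = - \frac{1}{1093567}$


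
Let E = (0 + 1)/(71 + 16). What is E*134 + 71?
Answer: 6311/87 ≈ 72.540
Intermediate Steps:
E = 1/87 ≈ 0.011494
E*134 + 71 = (1/87)*134 + 71 = 134/87 + 71 = 6311/87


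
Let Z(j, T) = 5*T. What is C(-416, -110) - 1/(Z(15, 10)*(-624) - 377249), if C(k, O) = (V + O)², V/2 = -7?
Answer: 6280311825/408449 ≈ 15376.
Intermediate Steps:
V = -14 (V = 2*(-7) = -14)
C(k, O) = (-14 + O)²
C(-416, -110) - 1/(Z(15, 10)*(-624) - 377249) = (-14 - 110)² - 1/((5*10)*(-624) - 377249) = (-124)² - 1/(50*(-624) - 377249) = 15376 - 1/(-31200 - 377249) = 15376 - 1/(-408449) = 15376 - 1*(-1/408449) = 15376 + 1/408449 = 6280311825/408449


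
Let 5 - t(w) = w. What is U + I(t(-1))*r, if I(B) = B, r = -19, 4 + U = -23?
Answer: -141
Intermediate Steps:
t(w) = 5 - w
U = -27 (U = -4 - 23 = -27)
U + I(t(-1))*r = -27 + (5 - 1*(-1))*(-19) = -27 + (5 + 1)*(-19) = -27 + 6*(-19) = -27 - 114 = -141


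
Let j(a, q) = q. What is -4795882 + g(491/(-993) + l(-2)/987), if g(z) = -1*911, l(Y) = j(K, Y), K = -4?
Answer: -4796793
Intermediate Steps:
l(Y) = Y
g(z) = -911
-4795882 + g(491/(-993) + l(-2)/987) = -4795882 - 911 = -4796793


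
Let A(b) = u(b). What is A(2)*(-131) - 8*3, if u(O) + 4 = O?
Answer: 238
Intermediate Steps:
u(O) = -4 + O
A(b) = -4 + b
A(2)*(-131) - 8*3 = (-4 + 2)*(-131) - 8*3 = -2*(-131) - 24 = 262 - 24 = 238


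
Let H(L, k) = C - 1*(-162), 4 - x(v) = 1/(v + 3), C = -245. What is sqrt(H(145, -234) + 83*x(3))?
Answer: sqrt(8466)/6 ≈ 15.335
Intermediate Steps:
x(v) = 4 - 1/(3 + v) (x(v) = 4 - 1/(v + 3) = 4 - 1/(3 + v))
H(L, k) = -83 (H(L, k) = -245 - 1*(-162) = -245 + 162 = -83)
sqrt(H(145, -234) + 83*x(3)) = sqrt(-83 + 83*((11 + 4*3)/(3 + 3))) = sqrt(-83 + 83*((11 + 12)/6)) = sqrt(-83 + 83*((1/6)*23)) = sqrt(-83 + 83*(23/6)) = sqrt(-83 + 1909/6) = sqrt(1411/6) = sqrt(8466)/6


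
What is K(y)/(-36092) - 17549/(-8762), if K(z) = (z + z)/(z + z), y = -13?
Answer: 316684873/158119052 ≈ 2.0028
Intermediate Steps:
K(z) = 1 (K(z) = (2*z)/((2*z)) = (2*z)*(1/(2*z)) = 1)
K(y)/(-36092) - 17549/(-8762) = 1/(-36092) - 17549/(-8762) = 1*(-1/36092) - 17549*(-1/8762) = -1/36092 + 17549/8762 = 316684873/158119052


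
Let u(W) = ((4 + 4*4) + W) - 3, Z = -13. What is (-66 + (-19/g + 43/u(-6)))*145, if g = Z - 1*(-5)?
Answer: -761975/88 ≈ -8658.8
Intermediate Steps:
g = -8 (g = -13 - 1*(-5) = -13 + 5 = -8)
u(W) = 17 + W (u(W) = ((4 + 16) + W) - 3 = (20 + W) - 3 = 17 + W)
(-66 + (-19/g + 43/u(-6)))*145 = (-66 + (-19/(-8) + 43/(17 - 6)))*145 = (-66 + (-19*(-1/8) + 43/11))*145 = (-66 + (19/8 + 43*(1/11)))*145 = (-66 + (19/8 + 43/11))*145 = (-66 + 553/88)*145 = -5255/88*145 = -761975/88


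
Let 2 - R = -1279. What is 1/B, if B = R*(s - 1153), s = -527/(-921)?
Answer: -307/453211822 ≈ -6.7739e-7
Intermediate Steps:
R = 1281 (R = 2 - 1*(-1279) = 2 + 1279 = 1281)
s = 527/921 (s = -527*(-1/921) = 527/921 ≈ 0.57220)
B = -453211822/307 (B = 1281*(527/921 - 1153) = 1281*(-1061386/921) = -453211822/307 ≈ -1.4763e+6)
1/B = 1/(-453211822/307) = -307/453211822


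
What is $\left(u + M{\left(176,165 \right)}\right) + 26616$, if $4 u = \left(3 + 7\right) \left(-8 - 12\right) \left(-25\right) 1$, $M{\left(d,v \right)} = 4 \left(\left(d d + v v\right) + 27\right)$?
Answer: $260778$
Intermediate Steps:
$M{\left(d,v \right)} = 108 + 4 d^{2} + 4 v^{2}$ ($M{\left(d,v \right)} = 4 \left(\left(d^{2} + v^{2}\right) + 27\right) = 4 \left(27 + d^{2} + v^{2}\right) = 108 + 4 d^{2} + 4 v^{2}$)
$u = 1250$ ($u = \frac{\left(3 + 7\right) \left(-8 - 12\right) \left(-25\right) 1}{4} = \frac{10 \left(-20\right) \left(-25\right) 1}{4} = \frac{\left(-200\right) \left(-25\right) 1}{4} = \frac{5000 \cdot 1}{4} = \frac{1}{4} \cdot 5000 = 1250$)
$\left(u + M{\left(176,165 \right)}\right) + 26616 = \left(1250 + \left(108 + 4 \cdot 176^{2} + 4 \cdot 165^{2}\right)\right) + 26616 = \left(1250 + \left(108 + 4 \cdot 30976 + 4 \cdot 27225\right)\right) + 26616 = \left(1250 + \left(108 + 123904 + 108900\right)\right) + 26616 = \left(1250 + 232912\right) + 26616 = 234162 + 26616 = 260778$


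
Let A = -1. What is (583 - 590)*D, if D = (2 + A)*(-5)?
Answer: 35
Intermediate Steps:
D = -5 (D = (2 - 1)*(-5) = 1*(-5) = -5)
(583 - 590)*D = (583 - 590)*(-5) = -7*(-5) = 35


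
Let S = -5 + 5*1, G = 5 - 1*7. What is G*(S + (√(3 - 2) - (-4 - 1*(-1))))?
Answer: -8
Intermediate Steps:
G = -2 (G = 5 - 7 = -2)
S = 0 (S = -5 + 5 = 0)
G*(S + (√(3 - 2) - (-4 - 1*(-1)))) = -2*(0 + (√(3 - 2) - (-4 - 1*(-1)))) = -2*(0 + (√1 - (-4 + 1))) = -2*(0 + (1 - 1*(-3))) = -2*(0 + (1 + 3)) = -2*(0 + 4) = -2*4 = -8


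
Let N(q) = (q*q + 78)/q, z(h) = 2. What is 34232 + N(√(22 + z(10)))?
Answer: 34232 + 17*√6/2 ≈ 34253.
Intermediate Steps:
N(q) = (78 + q²)/q (N(q) = (q² + 78)/q = (78 + q²)/q)
34232 + N(√(22 + z(10))) = 34232 + (√(22 + 2) + 78/(√(22 + 2))) = 34232 + (√24 + 78/(√24)) = 34232 + (2*√6 + 78/((2*√6))) = 34232 + (2*√6 + 78*(√6/12)) = 34232 + (2*√6 + 13*√6/2) = 34232 + 17*√6/2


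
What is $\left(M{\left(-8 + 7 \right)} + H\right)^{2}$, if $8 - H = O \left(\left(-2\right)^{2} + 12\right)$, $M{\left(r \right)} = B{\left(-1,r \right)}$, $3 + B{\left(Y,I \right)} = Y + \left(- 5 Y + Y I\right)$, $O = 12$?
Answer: $33124$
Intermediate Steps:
$B{\left(Y,I \right)} = -3 - 4 Y + I Y$ ($B{\left(Y,I \right)} = -3 + \left(Y + \left(- 5 Y + Y I\right)\right) = -3 + \left(Y + \left(- 5 Y + I Y\right)\right) = -3 + \left(- 4 Y + I Y\right) = -3 - 4 Y + I Y$)
$M{\left(r \right)} = 1 - r$ ($M{\left(r \right)} = -3 - -4 + r \left(-1\right) = -3 + 4 - r = 1 - r$)
$H = -184$ ($H = 8 - 12 \left(\left(-2\right)^{2} + 12\right) = 8 - 12 \left(4 + 12\right) = 8 - 12 \cdot 16 = 8 - 192 = -184$)
$\left(M{\left(-8 + 7 \right)} + H\right)^{2} = \left(\left(1 - \left(-8 + 7\right)\right) - 184\right)^{2} = \left(\left(1 - -1\right) - 184\right)^{2} = \left(\left(1 + 1\right) - 184\right)^{2} = \left(2 - 184\right)^{2} = \left(-182\right)^{2} = 33124$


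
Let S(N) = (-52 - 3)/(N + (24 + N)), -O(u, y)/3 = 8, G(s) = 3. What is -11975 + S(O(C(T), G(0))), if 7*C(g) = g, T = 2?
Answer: -287345/24 ≈ -11973.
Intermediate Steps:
C(g) = g/7
O(u, y) = -24 (O(u, y) = -3*8 = -24)
S(N) = -55/(24 + 2*N)
-11975 + S(O(C(T), G(0))) = -11975 - 55/(24 + 2*(-24)) = -11975 - 55/(24 - 48) = -11975 - 55/(-24) = -11975 - 55*(-1/24) = -11975 + 55/24 = -287345/24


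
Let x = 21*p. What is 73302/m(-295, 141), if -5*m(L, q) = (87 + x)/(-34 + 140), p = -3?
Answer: -3237505/2 ≈ -1.6188e+6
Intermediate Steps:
x = -63 (x = 21*(-3) = -63)
m(L, q) = -12/265 (m(L, q) = -(87 - 63)/(5*(-34 + 140)) = -24/(5*106) = -⅕*12/53 = -12/265)
73302/m(-295, 141) = 73302/(-12/265) = 73302*(-265/12) = -3237505/2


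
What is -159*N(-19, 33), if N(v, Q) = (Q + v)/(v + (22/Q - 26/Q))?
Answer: 73458/631 ≈ 116.42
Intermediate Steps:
N(v, Q) = (Q + v)/(v - 4/Q)
-159*N(-19, 33) = -5247*(33 - 19)/(-4 + 33*(-19)) = -5247*14/(-4 - 627) = -5247*14/(-631) = -5247*(-1)*14/631 = -159*(-462/631) = 73458/631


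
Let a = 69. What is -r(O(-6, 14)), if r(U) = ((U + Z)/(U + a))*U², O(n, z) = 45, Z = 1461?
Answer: -508275/19 ≈ -26751.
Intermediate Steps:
r(U) = U²*(1461 + U)/(69 + U) (r(U) = ((U + 1461)/(U + 69))*U² = ((1461 + U)/(69 + U))*U² = U²*(1461 + U)/(69 + U))
-r(O(-6, 14)) = -45²*(1461 + 45)/(69 + 45) = -2025*1506/114 = -1*508275/19 = -508275/19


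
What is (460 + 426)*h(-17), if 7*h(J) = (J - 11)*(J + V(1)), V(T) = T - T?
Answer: 60248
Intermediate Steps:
V(T) = 0
h(J) = J*(-11 + J)/7 (h(J) = ((J - 11)*(J + 0))/7 = ((-11 + J)*J)/7 = (J*(-11 + J))/7 = J*(-11 + J)/7)
(460 + 426)*h(-17) = (460 + 426)*((1/7)*(-17)*(-11 - 17)) = 886*((1/7)*(-17)*(-28)) = 886*68 = 60248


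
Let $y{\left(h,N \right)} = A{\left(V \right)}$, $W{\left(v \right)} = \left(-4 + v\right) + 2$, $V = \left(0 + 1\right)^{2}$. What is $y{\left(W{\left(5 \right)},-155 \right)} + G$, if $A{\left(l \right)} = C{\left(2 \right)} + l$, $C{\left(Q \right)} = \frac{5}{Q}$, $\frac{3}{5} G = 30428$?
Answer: $\frac{304301}{6} \approx 50717.0$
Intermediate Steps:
$G = \frac{152140}{3}$ ($G = \frac{5}{3} \cdot 30428 = \frac{152140}{3} \approx 50713.0$)
$V = 1$ ($V = 1^{2} = 1$)
$W{\left(v \right)} = -2 + v$
$A{\left(l \right)} = \frac{5}{2} + l$
$y{\left(h,N \right)} = \frac{7}{2}$ ($y{\left(h,N \right)} = \frac{5}{2} + 1 = \frac{7}{2}$)
$y{\left(W{\left(5 \right)},-155 \right)} + G = \frac{7}{2} + \frac{152140}{3} = \frac{304301}{6}$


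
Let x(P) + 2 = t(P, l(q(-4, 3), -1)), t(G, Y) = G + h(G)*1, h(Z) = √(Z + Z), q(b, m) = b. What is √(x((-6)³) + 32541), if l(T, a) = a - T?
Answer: √(32323 + 12*I*√3) ≈ 179.79 + 0.0578*I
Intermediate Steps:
h(Z) = √2*√Z (h(Z) = √(2*Z) = √2*√Z)
t(G, Y) = G + √2*√G (t(G, Y) = G + (√2*√G)*1 = G + √2*√G)
x(P) = -2 + P + √2*√P (x(P) = -2 + (P + √2*√P) = -2 + P + √2*√P)
√(x((-6)³) + 32541) = √((-2 + (-6)³ + √2*√((-6)³)) + 32541) = √((-2 - 216 + √2*√(-216)) + 32541) = √((-2 - 216 + √2*(6*I*√6)) + 32541) = √((-2 - 216 + 12*I*√3) + 32541) = √((-218 + 12*I*√3) + 32541) = √(32323 + 12*I*√3)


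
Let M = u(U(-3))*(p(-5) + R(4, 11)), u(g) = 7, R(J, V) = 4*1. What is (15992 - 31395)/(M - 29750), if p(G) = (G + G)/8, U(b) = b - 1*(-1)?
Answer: 61612/118923 ≈ 0.51808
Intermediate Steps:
R(J, V) = 4
U(b) = 1 + b (U(b) = b + 1 = 1 + b)
p(G) = G/4 (p(G) = (2*G)*(⅛) = G/4)
M = 77/4 (M = 7*((¼)*(-5) + 4) = 7*(-5/4 + 4) = 7*(11/4) = 77/4 ≈ 19.250)
(15992 - 31395)/(M - 29750) = (15992 - 31395)/(77/4 - 29750) = -15403/(-118923/4) = -15403*(-4/118923) = 61612/118923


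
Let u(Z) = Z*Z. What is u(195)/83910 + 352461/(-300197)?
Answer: -1210667439/1679302018 ≈ -0.72093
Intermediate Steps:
u(Z) = Z**2
u(195)/83910 + 352461/(-300197) = 195**2/83910 + 352461/(-300197) = 38025*(1/83910) + 352461*(-1/300197) = 2535/5594 - 352461/300197 = -1210667439/1679302018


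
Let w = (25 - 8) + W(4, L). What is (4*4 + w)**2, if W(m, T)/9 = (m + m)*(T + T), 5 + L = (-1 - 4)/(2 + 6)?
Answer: 603729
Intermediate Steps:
L = -45/8 (L = -5 + (-1 - 4)/(2 + 6) = -5 - 5/8 = -45/8 ≈ -5.6250)
W(m, T) = 36*T*m (W(m, T) = 9*((m + m)*(T + T)) = 9*((2*m)*(2*T)) = 9*(4*T*m) = 36*T*m)
w = -793 (w = (25 - 8) + 36*(-45/8)*4 = 17 - 810 = -793)
(4*4 + w)**2 = (4*4 - 793)**2 = (16 - 793)**2 = (-777)**2 = 603729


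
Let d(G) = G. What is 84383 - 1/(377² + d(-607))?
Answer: 11942050925/141522 ≈ 84383.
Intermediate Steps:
84383 - 1/(377² + d(-607)) = 84383 - 1/(377² - 607) = 84383 - 1/(142129 - 607) = 84383 - 1/141522 = 11942050925/141522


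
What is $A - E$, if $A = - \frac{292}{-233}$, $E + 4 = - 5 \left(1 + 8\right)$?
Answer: $\frac{11709}{233} \approx 50.253$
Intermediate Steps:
$E = -49$ ($E = -4 - 5 \left(1 + 8\right) = -4 - 45 = -49$)
$A = \frac{292}{233}$ ($A = \left(-292\right) \left(- \frac{1}{233}\right) = \frac{292}{233} \approx 1.2532$)
$A - E = \frac{292}{233} - -49 = \frac{292}{233} + 49 = \frac{11709}{233}$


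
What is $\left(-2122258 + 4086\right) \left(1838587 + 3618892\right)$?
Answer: $-11559879208388$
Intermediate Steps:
$\left(-2122258 + 4086\right) \left(1838587 + 3618892\right) = \left(-2118172\right) 5457479 = -11559879208388$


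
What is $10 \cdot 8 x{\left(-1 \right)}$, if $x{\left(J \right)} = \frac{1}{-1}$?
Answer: $-80$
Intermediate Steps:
$x{\left(J \right)} = -1$
$10 \cdot 8 x{\left(-1 \right)} = 10 \cdot 8 \left(-1\right) = 80 \left(-1\right) = -80$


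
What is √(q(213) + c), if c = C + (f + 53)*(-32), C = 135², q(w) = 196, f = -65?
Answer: √18805 ≈ 137.13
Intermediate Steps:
C = 18225
c = 18609 (c = 18225 + (-65 + 53)*(-32) = 18225 - 12*(-32) = 18225 + 384 = 18609)
√(q(213) + c) = √(196 + 18609) = √18805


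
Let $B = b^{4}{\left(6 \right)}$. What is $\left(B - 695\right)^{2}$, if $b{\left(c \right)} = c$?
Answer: $361201$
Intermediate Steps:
$B = 1296$ ($B = 6^{4} = 1296$)
$\left(B - 695\right)^{2} = \left(1296 - 695\right)^{2} = 601^{2} = 361201$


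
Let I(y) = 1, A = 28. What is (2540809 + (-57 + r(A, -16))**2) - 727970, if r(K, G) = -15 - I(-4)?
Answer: 1818168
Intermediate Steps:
r(K, G) = -16 (r(K, G) = -15 - 1*1 = -15 - 1 = -16)
(2540809 + (-57 + r(A, -16))**2) - 727970 = (2540809 + (-57 - 16)**2) - 727970 = (2540809 + (-73)**2) - 727970 = (2540809 + 5329) - 727970 = 2546138 - 727970 = 1818168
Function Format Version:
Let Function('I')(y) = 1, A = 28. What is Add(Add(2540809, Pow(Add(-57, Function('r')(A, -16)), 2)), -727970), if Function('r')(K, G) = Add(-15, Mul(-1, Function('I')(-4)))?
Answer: 1818168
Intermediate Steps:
Function('r')(K, G) = -16 (Function('r')(K, G) = Add(-15, Mul(-1, 1)) = Add(-15, -1) = -16)
Add(Add(2540809, Pow(Add(-57, Function('r')(A, -16)), 2)), -727970) = Add(Add(2540809, Pow(Add(-57, -16), 2)), -727970) = Add(Add(2540809, Pow(-73, 2)), -727970) = Add(Add(2540809, 5329), -727970) = Add(2546138, -727970) = 1818168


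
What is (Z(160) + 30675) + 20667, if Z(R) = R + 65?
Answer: 51567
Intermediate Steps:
Z(R) = 65 + R
(Z(160) + 30675) + 20667 = ((65 + 160) + 30675) + 20667 = (225 + 30675) + 20667 = 30900 + 20667 = 51567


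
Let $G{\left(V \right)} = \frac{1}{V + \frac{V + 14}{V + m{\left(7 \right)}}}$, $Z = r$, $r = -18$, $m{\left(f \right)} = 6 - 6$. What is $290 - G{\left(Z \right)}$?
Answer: $\frac{46409}{160} \approx 290.06$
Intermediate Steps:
$m{\left(f \right)} = 0$ ($m{\left(f \right)} = 6 - 6 = 0$)
$Z = -18$
$G{\left(V \right)} = \frac{1}{V + \frac{14 + V}{V}}$ ($G{\left(V \right)} = \frac{1}{V + \frac{V + 14}{V + 0}} = \frac{1}{V + \frac{14 + V}{V}}$)
$290 - G{\left(Z \right)} = 290 - - \frac{18}{14 - 18 + \left(-18\right)^{2}} = 290 - - \frac{18}{14 - 18 + 324} = 290 - - \frac{18}{320} = 290 - \left(-18\right) \frac{1}{320} = 290 - - \frac{9}{160} = 290 + \frac{9}{160} = \frac{46409}{160}$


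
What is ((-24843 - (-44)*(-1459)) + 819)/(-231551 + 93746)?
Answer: 17644/27561 ≈ 0.64018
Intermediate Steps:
((-24843 - (-44)*(-1459)) + 819)/(-231551 + 93746) = ((-24843 - 1*64196) + 819)/(-137805) = ((-24843 - 64196) + 819)*(-1/137805) = (-89039 + 819)*(-1/137805) = -88220*(-1/137805) = 17644/27561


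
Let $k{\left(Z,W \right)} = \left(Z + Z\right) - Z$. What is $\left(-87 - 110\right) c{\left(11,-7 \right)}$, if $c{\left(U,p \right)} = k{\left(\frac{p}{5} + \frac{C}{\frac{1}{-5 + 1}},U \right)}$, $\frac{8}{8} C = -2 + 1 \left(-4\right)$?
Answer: $- \frac{22261}{5} \approx -4452.2$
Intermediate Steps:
$C = -6$ ($C = -2 + 1 \left(-4\right) = -2 - 4 = -6$)
$k{\left(Z,W \right)} = Z$ ($k{\left(Z,W \right)} = 2 Z - Z = Z$)
$c{\left(U,p \right)} = 24 + \frac{p}{5}$ ($c{\left(U,p \right)} = \frac{p}{5} - \frac{6}{\frac{1}{-5 + 1}} = p \frac{1}{5} - \frac{6}{\frac{1}{-4}} = \frac{p}{5} - \frac{6}{- \frac{1}{4}} = \frac{p}{5} - -24 = \frac{p}{5} + 24 = 24 + \frac{p}{5}$)
$\left(-87 - 110\right) c{\left(11,-7 \right)} = \left(-87 - 110\right) \left(24 + \frac{1}{5} \left(-7\right)\right) = - 197 \left(24 - \frac{7}{5}\right) = \left(-197\right) \frac{113}{5} = - \frac{22261}{5}$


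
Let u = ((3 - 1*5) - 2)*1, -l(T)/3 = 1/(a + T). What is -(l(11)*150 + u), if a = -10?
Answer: 454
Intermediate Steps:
l(T) = -3/(-10 + T)
u = -4 (u = ((3 - 5) - 2)*1 = (-2 - 2)*1 = -4*1 = -4)
-(l(11)*150 + u) = -(-3/(-10 + 11)*150 - 4) = -(-3/1*150 - 4) = -(-3*1*150 - 4) = -(-3*150 - 4) = -(-450 - 4) = -1*(-454) = 454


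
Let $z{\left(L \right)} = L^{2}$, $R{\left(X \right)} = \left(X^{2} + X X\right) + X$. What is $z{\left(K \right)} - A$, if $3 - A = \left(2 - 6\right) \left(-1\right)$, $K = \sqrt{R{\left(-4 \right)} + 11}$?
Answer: $40$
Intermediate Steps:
$R{\left(X \right)} = X + 2 X^{2}$ ($R{\left(X \right)} = \left(X^{2} + X^{2}\right) + X = 2 X^{2} + X = X + 2 X^{2}$)
$K = \sqrt{39}$ ($K = \sqrt{- 4 \left(1 + 2 \left(-4\right)\right) + 11} = \sqrt{- 4 \left(1 - 8\right) + 11} = \sqrt{\left(-4\right) \left(-7\right) + 11} = \sqrt{28 + 11} = \sqrt{39} \approx 6.245$)
$A = -1$ ($A = 3 - \left(2 - 6\right) \left(-1\right) = 3 - \left(-4\right) \left(-1\right) = 3 - 4 = -1$)
$z{\left(K \right)} - A = \left(\sqrt{39}\right)^{2} - -1 = 39 + 1 = 40$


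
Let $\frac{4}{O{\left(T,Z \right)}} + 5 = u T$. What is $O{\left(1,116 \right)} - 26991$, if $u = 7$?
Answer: $-26989$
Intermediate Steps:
$O{\left(T,Z \right)} = \frac{4}{-5 + 7 T}$
$O{\left(1,116 \right)} - 26991 = \frac{4}{-5 + 7 \cdot 1} - 26991 = \frac{4}{-5 + 7} - 26991 = \frac{4}{2} - 26991 = 4 \cdot \frac{1}{2} - 26991 = 2 - 26991 = -26989$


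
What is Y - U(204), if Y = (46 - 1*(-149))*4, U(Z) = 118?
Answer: 662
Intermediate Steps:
Y = 780 (Y = (46 + 149)*4 = 195*4 = 780)
Y - U(204) = 780 - 1*118 = 780 - 118 = 662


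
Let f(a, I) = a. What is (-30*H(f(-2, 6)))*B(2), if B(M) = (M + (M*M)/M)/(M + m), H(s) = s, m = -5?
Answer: -80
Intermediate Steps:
B(M) = 2*M/(-5 + M) (B(M) = (M + (M*M)/M)/(M - 5) = (M + M²/M)/(-5 + M) = (M + M)/(-5 + M) = (2*M)/(-5 + M) = 2*M/(-5 + M))
(-30*H(f(-2, 6)))*B(2) = (-30*(-2))*(2*2/(-5 + 2)) = 60*(2*2/(-3)) = 60*(2*2*(-⅓)) = 60*(-4/3) = -80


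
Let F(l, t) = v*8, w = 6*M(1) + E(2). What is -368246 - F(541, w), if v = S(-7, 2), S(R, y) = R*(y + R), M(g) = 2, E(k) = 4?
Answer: -368526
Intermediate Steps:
S(R, y) = R*(R + y)
v = 35 (v = -7*(-7 + 2) = -7*(-5) = 35)
w = 16 (w = 6*2 + 4 = 12 + 4 = 16)
F(l, t) = 280 (F(l, t) = 35*8 = 280)
-368246 - F(541, w) = -368246 - 1*280 = -368246 - 280 = -368526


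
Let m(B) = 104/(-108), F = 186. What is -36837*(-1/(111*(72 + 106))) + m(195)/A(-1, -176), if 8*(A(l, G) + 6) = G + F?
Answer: 6984071/3378618 ≈ 2.0671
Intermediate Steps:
m(B) = -26/27 (m(B) = 104*(-1/108) = -26/27)
A(l, G) = 69/4 + G/8 (A(l, G) = -6 + (G + 186)/8 = -6 + (186 + G)/8 = -6 + (93/4 + G/8) = 69/4 + G/8)
-36837*(-1/(111*(72 + 106))) + m(195)/A(-1, -176) = -36837*(-1/(111*(72 + 106))) - 26/(27*(69/4 + (⅛)*(-176))) = -36837/(178*(-111)) - 26/(27*(69/4 - 22)) = -36837/(-19758) - 26/(27*(-19/4)) = -36837*(-1/19758) - 26/27*(-4/19) = 12279/6586 + 104/513 = 6984071/3378618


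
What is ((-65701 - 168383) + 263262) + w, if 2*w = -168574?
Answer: -55109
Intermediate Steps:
w = -84287 (w = (1/2)*(-168574) = -84287)
((-65701 - 168383) + 263262) + w = ((-65701 - 168383) + 263262) - 84287 = (-234084 + 263262) - 84287 = 29178 - 84287 = -55109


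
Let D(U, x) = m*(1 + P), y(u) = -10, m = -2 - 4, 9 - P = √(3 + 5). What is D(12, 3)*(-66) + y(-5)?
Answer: 3950 - 792*√2 ≈ 2829.9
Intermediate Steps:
P = 9 - 2*√2 (P = 9 - √(3 + 5) = 9 - √8 = 9 - 2*√2 ≈ 6.1716)
m = -6
D(U, x) = -60 + 12*√2 (D(U, x) = -6*(1 + (9 - 2*√2)) = -6*(10 - 2*√2) = -60 + 12*√2)
D(12, 3)*(-66) + y(-5) = (-60 + 12*√2)*(-66) - 10 = (3960 - 792*√2) - 10 = 3950 - 792*√2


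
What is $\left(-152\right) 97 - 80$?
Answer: $-14824$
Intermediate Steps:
$\left(-152\right) 97 - 80 = -14744 - 80 = -14824$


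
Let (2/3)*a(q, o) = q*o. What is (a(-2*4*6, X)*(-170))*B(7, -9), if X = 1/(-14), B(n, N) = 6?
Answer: -36720/7 ≈ -5245.7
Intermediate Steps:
X = -1/14 ≈ -0.071429
a(q, o) = 3*o*q/2 (a(q, o) = 3*(q*o)/2 = 3*(o*q)/2 = 3*o*q/2)
(a(-2*4*6, X)*(-170))*B(7, -9) = (((3/2)*(-1/14)*(-2*4*6))*(-170))*6 = (((3/2)*(-1/14)*(-8*6))*(-170))*6 = (((3/2)*(-1/14)*(-48))*(-170))*6 = ((36/7)*(-170))*6 = -6120/7*6 = -36720/7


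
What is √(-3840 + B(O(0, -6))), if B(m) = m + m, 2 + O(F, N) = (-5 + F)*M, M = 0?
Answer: 62*I ≈ 62.0*I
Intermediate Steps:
O(F, N) = -2 (O(F, N) = -2 + (-5 + F)*0 = -2 + 0 = -2)
B(m) = 2*m
√(-3840 + B(O(0, -6))) = √(-3840 + 2*(-2)) = √(-3840 - 4) = √(-3844) = 62*I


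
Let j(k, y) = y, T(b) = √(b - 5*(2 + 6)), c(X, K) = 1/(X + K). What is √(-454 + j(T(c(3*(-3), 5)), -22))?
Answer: 2*I*√119 ≈ 21.817*I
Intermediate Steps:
c(X, K) = 1/(K + X)
T(b) = √(-40 + b) (T(b) = √(b - 5*8) = √(b - 40) = √(-40 + b))
√(-454 + j(T(c(3*(-3), 5)), -22)) = √(-454 - 22) = √(-476) = 2*I*√119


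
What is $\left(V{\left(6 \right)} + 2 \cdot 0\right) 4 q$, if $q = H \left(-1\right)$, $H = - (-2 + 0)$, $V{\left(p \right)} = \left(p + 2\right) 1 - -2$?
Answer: $-80$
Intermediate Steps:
$V{\left(p \right)} = 4 + p$ ($V{\left(p \right)} = \left(2 + p\right) 1 + 2 = \left(2 + p\right) + 2 = 4 + p$)
$H = 2$ ($H = \left(-1\right) \left(-2\right) = 2$)
$q = -2$ ($q = 2 \left(-1\right) = -2$)
$\left(V{\left(6 \right)} + 2 \cdot 0\right) 4 q = \left(\left(4 + 6\right) + 2 \cdot 0\right) 4 \left(-2\right) = \left(10 + 0\right) 4 \left(-2\right) = 10 \cdot 4 \left(-2\right) = 40 \left(-2\right) = -80$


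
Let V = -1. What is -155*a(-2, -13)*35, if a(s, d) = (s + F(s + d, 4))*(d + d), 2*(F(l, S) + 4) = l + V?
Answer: -1974700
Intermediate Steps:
F(l, S) = -9/2 + l/2 (F(l, S) = -4 + (l - 1)/2 = -4 + (-1 + l)/2 = -4 + (-1/2 + l/2) = -9/2 + l/2)
a(s, d) = 2*d*(-9/2 + d/2 + 3*s/2) (a(s, d) = (s + (-9/2 + (s + d)/2))*(d + d) = (s + (-9/2 + (d + s)/2))*(2*d) = (s + (-9/2 + (d/2 + s/2)))*(2*d) = (s + (-9/2 + d/2 + s/2))*(2*d) = (-9/2 + d/2 + 3*s/2)*(2*d) = 2*d*(-9/2 + d/2 + 3*s/2))
-155*a(-2, -13)*35 = -(-2015)*(-9 - 13 + 3*(-2))*35 = -(-2015)*(-9 - 13 - 6)*35 = -(-2015)*(-28)*35 = -155*364*35 = -56420*35 = -1974700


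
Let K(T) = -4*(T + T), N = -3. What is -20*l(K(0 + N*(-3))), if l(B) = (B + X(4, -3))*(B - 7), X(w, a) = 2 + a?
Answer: -115340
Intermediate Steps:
K(T) = -8*T
l(B) = (-1 + B)*(-7 + B) (l(B) = (B + (2 - 3))*(B - 7) = (B - 1)*(-7 + B) = (-1 + B)*(-7 + B))
-20*l(K(0 + N*(-3))) = -20*(7 + (-8*(0 - 3*(-3)))² - (-64)*(0 - 3*(-3))) = -20*(7 + (-8*(0 + 9))² - (-64)*(0 + 9)) = -20*(7 + (-8*9)² - (-64)*9) = -20*(7 + (-72)² - 8*(-72)) = -20*(7 + 5184 + 576) = -20*5767 = -115340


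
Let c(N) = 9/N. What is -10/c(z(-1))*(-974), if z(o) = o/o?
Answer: 9740/9 ≈ 1082.2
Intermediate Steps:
z(o) = 1
-10/c(z(-1))*(-974) = -10/(9/1)*(-974) = -10/(9*1)*(-974) = -10/9*(-974) = 9740/9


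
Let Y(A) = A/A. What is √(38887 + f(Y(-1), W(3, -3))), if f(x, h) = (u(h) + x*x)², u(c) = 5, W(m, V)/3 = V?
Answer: √38923 ≈ 197.29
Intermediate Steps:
Y(A) = 1
W(m, V) = 3*V
f(x, h) = (5 + x²)² (f(x, h) = (5 + x*x)² = (5 + x²)²)
√(38887 + f(Y(-1), W(3, -3))) = √(38887 + (5 + 1²)²) = √(38887 + (5 + 1)²) = √(38887 + 6²) = √(38887 + 36) = √38923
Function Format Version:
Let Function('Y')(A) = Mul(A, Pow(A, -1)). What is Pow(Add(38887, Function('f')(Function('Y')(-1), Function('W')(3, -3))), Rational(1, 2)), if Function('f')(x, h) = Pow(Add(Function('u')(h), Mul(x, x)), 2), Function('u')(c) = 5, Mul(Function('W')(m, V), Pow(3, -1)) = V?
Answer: Pow(38923, Rational(1, 2)) ≈ 197.29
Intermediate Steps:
Function('Y')(A) = 1
Function('W')(m, V) = Mul(3, V)
Function('f')(x, h) = Pow(Add(5, Pow(x, 2)), 2) (Function('f')(x, h) = Pow(Add(5, Mul(x, x)), 2) = Pow(Add(5, Pow(x, 2)), 2))
Pow(Add(38887, Function('f')(Function('Y')(-1), Function('W')(3, -3))), Rational(1, 2)) = Pow(Add(38887, Pow(Add(5, Pow(1, 2)), 2)), Rational(1, 2)) = Pow(Add(38887, Pow(Add(5, 1), 2)), Rational(1, 2)) = Pow(Add(38887, Pow(6, 2)), Rational(1, 2)) = Pow(Add(38887, 36), Rational(1, 2)) = Pow(38923, Rational(1, 2))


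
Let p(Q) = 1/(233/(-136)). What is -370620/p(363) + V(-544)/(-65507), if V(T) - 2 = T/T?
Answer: 1414205402703/2227238 ≈ 6.3496e+5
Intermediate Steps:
V(T) = 3 (V(T) = 2 + T/T = 2 + 1 = 3)
p(Q) = -136/233 (p(Q) = 1/(233*(-1/136)) = 1/(-233/136) = -136/233)
-370620/p(363) + V(-544)/(-65507) = -370620/(-136/233) + 3/(-65507) = -370620*(-233/136) + 3*(-1/65507) = 21588615/34 - 3/65507 = 1414205402703/2227238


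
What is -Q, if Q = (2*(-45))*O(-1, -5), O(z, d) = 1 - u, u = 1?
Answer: 0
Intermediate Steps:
O(z, d) = 0 (O(z, d) = 1 - 1*1 = 1 - 1 = 0)
Q = 0 (Q = (2*(-45))*0 = -90*0 = 0)
-Q = -1*0 = 0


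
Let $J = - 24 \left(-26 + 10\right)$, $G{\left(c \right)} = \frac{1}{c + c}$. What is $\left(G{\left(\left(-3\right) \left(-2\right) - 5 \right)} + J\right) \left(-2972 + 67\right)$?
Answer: $- \frac{2233945}{2} \approx -1.117 \cdot 10^{6}$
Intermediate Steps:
$G{\left(c \right)} = \frac{1}{2 c}$
$J = 384$ ($J = \left(-24\right) \left(-16\right) = 384$)
$\left(G{\left(\left(-3\right) \left(-2\right) - 5 \right)} + J\right) \left(-2972 + 67\right) = \left(\frac{1}{2 \left(\left(-3\right) \left(-2\right) - 5\right)} + 384\right) \left(-2972 + 67\right) = \left(\frac{1}{2 \left(6 - 5\right)} + 384\right) \left(-2905\right) = \left(\frac{1}{2 \cdot 1} + 384\right) \left(-2905\right) = \left(\frac{1}{2} \cdot 1 + 384\right) \left(-2905\right) = \left(\frac{1}{2} + 384\right) \left(-2905\right) = \frac{769}{2} \left(-2905\right) = - \frac{2233945}{2}$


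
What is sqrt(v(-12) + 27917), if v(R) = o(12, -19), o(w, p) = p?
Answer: sqrt(27898) ≈ 167.03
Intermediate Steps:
v(R) = -19
sqrt(v(-12) + 27917) = sqrt(-19 + 27917) = sqrt(27898)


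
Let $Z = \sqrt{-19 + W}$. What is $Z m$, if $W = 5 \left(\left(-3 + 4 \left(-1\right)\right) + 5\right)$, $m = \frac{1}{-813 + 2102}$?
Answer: $\frac{i \sqrt{29}}{1289} \approx 0.0041778 i$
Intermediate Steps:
$m = \frac{1}{1289} \approx 0.0007758$
$W = -10$ ($W = 5 \left(\left(-3 - 4\right) + 5\right) = 5 \left(-7 + 5\right) = 5 \left(-2\right) = -10$)
$Z = i \sqrt{29}$ ($Z = \sqrt{-19 - 10} = \sqrt{-29} = i \sqrt{29} \approx 5.3852 i$)
$Z m = i \sqrt{29} \cdot \frac{1}{1289} = \frac{i \sqrt{29}}{1289}$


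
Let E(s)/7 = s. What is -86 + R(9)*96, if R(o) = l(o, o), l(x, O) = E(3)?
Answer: 1930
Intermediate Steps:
E(s) = 7*s
l(x, O) = 21 (l(x, O) = 7*3 = 21)
R(o) = 21
-86 + R(9)*96 = -86 + 21*96 = -86 + 2016 = 1930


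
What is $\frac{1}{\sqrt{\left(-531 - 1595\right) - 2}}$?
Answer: $- \frac{i \sqrt{133}}{532} \approx - 0.021678 i$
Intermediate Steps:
$\frac{1}{\sqrt{\left(-531 - 1595\right) - 2}} = \frac{1}{\sqrt{-2126 - 2}} = \frac{1}{\sqrt{-2128}} = \frac{1}{4 i \sqrt{133}} = - \frac{i \sqrt{133}}{532}$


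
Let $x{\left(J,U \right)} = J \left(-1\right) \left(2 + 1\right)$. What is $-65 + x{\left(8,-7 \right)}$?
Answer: $-89$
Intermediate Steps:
$x{\left(J,U \right)} = - 3 J$ ($x{\left(J,U \right)} = - J 3 = - 3 J$)
$-65 + x{\left(8,-7 \right)} = -65 - 24 = -89$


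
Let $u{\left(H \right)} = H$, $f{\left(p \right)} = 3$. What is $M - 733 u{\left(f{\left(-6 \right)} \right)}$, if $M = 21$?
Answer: $-2178$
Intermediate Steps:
$M - 733 u{\left(f{\left(-6 \right)} \right)} = 21 - 2199 = -2178$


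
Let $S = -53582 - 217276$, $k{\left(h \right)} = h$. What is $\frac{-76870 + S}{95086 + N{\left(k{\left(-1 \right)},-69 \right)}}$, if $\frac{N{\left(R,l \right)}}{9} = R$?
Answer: $- \frac{347728}{95077} \approx -3.6573$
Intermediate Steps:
$N{\left(R,l \right)} = 9 R$
$S = -270858$ ($S = -53582 - 217276 = -270858$)
$\frac{-76870 + S}{95086 + N{\left(k{\left(-1 \right)},-69 \right)}} = \frac{-76870 - 270858}{95086 + 9 \left(-1\right)} = - \frac{347728}{95086 - 9} = - \frac{347728}{95077}$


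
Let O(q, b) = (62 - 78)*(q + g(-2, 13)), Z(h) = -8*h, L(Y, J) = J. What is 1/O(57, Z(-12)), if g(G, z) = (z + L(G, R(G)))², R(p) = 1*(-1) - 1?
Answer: -1/2848 ≈ -0.00035112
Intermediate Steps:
R(p) = -2 (R(p) = -1 - 1 = -2)
g(G, z) = (-2 + z)² (g(G, z) = (z - 2)² = (-2 + z)²)
O(q, b) = -1936 - 16*q (O(q, b) = (62 - 78)*(q + (-2 + 13)²) = -16*(q + 11²) = -16*(q + 121) = -16*(121 + q) = -1936 - 16*q)
1/O(57, Z(-12)) = 1/(-1936 - 16*57) = 1/(-1936 - 912) = 1/(-2848) = -1/2848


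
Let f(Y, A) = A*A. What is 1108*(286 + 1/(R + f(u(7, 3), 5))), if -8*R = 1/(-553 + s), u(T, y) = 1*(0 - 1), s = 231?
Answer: 20410758296/64401 ≈ 3.1693e+5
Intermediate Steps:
u(T, y) = -1 (u(T, y) = 1*(-1) = -1)
f(Y, A) = A²
R = 1/2576 (R = -1/(8*(-553 + 231)) = -⅛/(-322) = -⅛*(-1/322) = 1/2576 ≈ 0.00038820)
1108*(286 + 1/(R + f(u(7, 3), 5))) = 1108*(286 + 1/(1/2576 + 5²)) = 1108*(286 + 1/(1/2576 + 25)) = 1108*(286 + 1/(64401/2576)) = 1108*(286 + 2576/64401) = 1108*(18421262/64401) = 20410758296/64401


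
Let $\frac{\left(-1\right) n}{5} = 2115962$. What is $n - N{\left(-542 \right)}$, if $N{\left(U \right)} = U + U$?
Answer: $-10578726$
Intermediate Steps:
$N{\left(U \right)} = 2 U$
$n = -10579810$ ($n = \left(-5\right) 2115962 = -10579810$)
$n - N{\left(-542 \right)} = -10579810 - 2 \left(-542\right) = -10579810 - -1084 = -10579810 + 1084 = -10578726$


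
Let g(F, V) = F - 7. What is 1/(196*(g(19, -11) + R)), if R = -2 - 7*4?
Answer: -1/3528 ≈ -0.00028345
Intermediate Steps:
g(F, V) = -7 + F
R = -30 (R = -2 - 28 = -30)
1/(196*(g(19, -11) + R)) = 1/(196*((-7 + 19) - 30)) = 1/(196*(12 - 30)) = 1/(196*(-18)) = 1/(-3528) = -1/3528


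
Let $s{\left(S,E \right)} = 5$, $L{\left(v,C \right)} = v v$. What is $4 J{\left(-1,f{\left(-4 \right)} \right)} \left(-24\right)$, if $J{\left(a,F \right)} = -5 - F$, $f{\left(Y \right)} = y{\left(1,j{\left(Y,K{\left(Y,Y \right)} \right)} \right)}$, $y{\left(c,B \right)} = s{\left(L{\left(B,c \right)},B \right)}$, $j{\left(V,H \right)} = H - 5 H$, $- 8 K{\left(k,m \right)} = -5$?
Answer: $960$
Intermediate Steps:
$K{\left(k,m \right)} = \frac{5}{8}$ ($K{\left(k,m \right)} = \left(- \frac{1}{8}\right) \left(-5\right) = \frac{5}{8}$)
$L{\left(v,C \right)} = v^{2}$
$j{\left(V,H \right)} = - 4 H$
$y{\left(c,B \right)} = 5$
$f{\left(Y \right)} = 5$
$4 J{\left(-1,f{\left(-4 \right)} \right)} \left(-24\right) = 4 \left(-5 - 5\right) \left(-24\right) = 4 \left(-10\right) \left(-24\right) = \left(-40\right) \left(-24\right) = 960$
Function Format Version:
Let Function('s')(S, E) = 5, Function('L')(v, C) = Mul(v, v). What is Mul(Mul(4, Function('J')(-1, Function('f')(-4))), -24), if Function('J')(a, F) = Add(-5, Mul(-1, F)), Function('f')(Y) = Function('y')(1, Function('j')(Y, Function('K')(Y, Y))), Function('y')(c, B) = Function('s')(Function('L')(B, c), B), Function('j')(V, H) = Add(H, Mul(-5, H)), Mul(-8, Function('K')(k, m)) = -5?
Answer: 960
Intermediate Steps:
Function('K')(k, m) = Rational(5, 8) (Function('K')(k, m) = Mul(Rational(-1, 8), -5) = Rational(5, 8))
Function('L')(v, C) = Pow(v, 2)
Function('j')(V, H) = Mul(-4, H)
Function('y')(c, B) = 5
Function('f')(Y) = 5
Mul(Mul(4, Function('J')(-1, Function('f')(-4))), -24) = Mul(Mul(4, Add(-5, Mul(-1, 5))), -24) = Mul(Mul(4, Add(-5, -5)), -24) = Mul(Mul(4, -10), -24) = Mul(-40, -24) = 960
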